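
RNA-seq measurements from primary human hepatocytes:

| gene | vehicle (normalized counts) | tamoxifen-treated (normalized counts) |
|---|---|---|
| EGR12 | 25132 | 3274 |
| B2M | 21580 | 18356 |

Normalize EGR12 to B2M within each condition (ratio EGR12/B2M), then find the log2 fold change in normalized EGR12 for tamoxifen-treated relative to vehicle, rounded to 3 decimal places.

EGR12/B2M (vehicle) = 25132 / 21580 = 1.1646
EGR12/B2M (tamoxifen-treated) = 3274 / 18356 = 0.17836
Fold change = 0.17836 / 1.1646 = 0.1532
log2(0.1532) = -2.7070

-2.707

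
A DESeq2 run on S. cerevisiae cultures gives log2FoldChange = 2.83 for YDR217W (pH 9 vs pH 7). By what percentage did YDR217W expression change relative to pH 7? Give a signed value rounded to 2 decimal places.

611.07%

Fold change = 2^(2.83) = 7.1107
Percent change = (FC − 1) × 100% = (7.1107 − 1) × 100 = 611.07%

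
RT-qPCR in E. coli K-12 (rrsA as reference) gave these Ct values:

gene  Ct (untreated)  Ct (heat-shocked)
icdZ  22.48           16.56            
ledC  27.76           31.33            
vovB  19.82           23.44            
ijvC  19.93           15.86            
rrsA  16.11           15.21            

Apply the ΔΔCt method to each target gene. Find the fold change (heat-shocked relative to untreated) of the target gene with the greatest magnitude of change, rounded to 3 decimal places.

32.447

icdZ: ΔΔCt = (16.56−15.21) − (22.48−16.11) = 1.35 − 6.37 = -5.02; fold change = 2^5.02 = 32.447
ledC: ΔΔCt = (31.33−15.21) − (27.76−16.11) = 16.12 − 11.65 = 4.47; fold change = 2^-4.47 = 0.045
vovB: ΔΔCt = (23.44−15.21) − (19.82−16.11) = 8.23 − 3.71 = 4.52; fold change = 2^-4.52 = 0.044
ijvC: ΔΔCt = (15.86−15.21) − (19.93−16.11) = 0.65 − 3.82 = -3.17; fold change = 2^3.17 = 9.000
icdZ has the largest |ΔΔCt| = 5.02.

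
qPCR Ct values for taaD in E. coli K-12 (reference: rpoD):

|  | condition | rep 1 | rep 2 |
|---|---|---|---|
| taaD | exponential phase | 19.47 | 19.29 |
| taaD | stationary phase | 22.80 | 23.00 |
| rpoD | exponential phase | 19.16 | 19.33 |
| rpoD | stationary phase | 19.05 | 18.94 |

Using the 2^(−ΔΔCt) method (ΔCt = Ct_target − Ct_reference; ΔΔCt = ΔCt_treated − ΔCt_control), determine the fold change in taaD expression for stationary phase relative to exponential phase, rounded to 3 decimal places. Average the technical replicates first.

0.073

Mean Ct: taaD exponential phase 19.380; taaD stationary phase 22.900; rpoD exponential phase 19.245; rpoD stationary phase 18.995
ΔCt(exponential phase) = 19.380 − 19.245 = 0.135
ΔCt(stationary phase) = 22.900 − 18.995 = 3.905
ΔΔCt = 3.905 − 0.135 = 3.770
Fold change = 2^(−3.770) = 0.0733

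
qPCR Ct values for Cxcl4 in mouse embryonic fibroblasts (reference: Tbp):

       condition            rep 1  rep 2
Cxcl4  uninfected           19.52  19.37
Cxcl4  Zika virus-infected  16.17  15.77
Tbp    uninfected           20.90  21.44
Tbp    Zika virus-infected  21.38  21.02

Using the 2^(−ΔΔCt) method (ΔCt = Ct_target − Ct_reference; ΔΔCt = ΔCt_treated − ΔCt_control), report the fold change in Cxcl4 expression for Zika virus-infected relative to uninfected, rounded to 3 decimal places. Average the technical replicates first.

11.353

Mean Ct: Cxcl4 uninfected 19.445; Cxcl4 Zika virus-infected 15.970; Tbp uninfected 21.170; Tbp Zika virus-infected 21.200
ΔCt(uninfected) = 19.445 − 21.170 = -1.725
ΔCt(Zika virus-infected) = 15.970 − 21.200 = -5.230
ΔΔCt = -5.230 − (-1.725) = -3.505
Fold change = 2^(−(-3.505)) = 2^3.505 = 11.3530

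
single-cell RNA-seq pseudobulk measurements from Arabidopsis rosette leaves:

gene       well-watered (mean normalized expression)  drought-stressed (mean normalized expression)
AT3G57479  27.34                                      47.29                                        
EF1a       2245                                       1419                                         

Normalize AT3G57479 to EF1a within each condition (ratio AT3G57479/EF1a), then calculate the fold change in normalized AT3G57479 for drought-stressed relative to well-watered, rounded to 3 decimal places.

AT3G57479/EF1a (well-watered) = 27.34 / 2245 = 0.012178
AT3G57479/EF1a (drought-stressed) = 47.29 / 1419 = 0.033326
Fold change = 0.033326 / 0.012178 = 2.7366

2.737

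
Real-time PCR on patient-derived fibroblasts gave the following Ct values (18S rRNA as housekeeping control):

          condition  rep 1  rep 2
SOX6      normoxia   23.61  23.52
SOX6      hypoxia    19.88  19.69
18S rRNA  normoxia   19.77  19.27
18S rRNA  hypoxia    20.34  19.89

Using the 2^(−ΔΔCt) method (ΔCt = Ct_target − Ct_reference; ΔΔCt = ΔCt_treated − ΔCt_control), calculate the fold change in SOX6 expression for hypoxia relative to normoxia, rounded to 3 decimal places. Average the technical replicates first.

Mean Ct: SOX6 normoxia 23.565; SOX6 hypoxia 19.785; 18S rRNA normoxia 19.520; 18S rRNA hypoxia 20.115
ΔCt(normoxia) = 23.565 − 19.520 = 4.045
ΔCt(hypoxia) = 19.785 − 20.115 = -0.330
ΔΔCt = -0.330 − 4.045 = -4.375
Fold change = 2^(−(-4.375)) = 2^4.375 = 20.7494

20.749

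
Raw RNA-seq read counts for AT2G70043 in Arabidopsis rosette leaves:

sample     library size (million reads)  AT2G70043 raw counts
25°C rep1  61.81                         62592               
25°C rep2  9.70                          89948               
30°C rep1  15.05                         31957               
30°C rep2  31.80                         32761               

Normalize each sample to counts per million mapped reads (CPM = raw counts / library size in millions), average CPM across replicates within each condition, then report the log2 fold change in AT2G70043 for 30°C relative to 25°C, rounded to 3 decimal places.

-1.706

CPM(25°C rep1) = 62592 / 61.81 = 1012.6517
CPM(25°C rep2) = 89948 / 9.70 = 9272.9897
CPM(30°C rep1) = 31957 / 15.05 = 2123.3887
CPM(30°C rep2) = 32761 / 31.80 = 1030.2201
mean CPM(25°C) = 5142.8207; mean CPM(30°C) = 1576.8044
Fold change = 1576.8044 / 5142.8207 = 0.30660
log2(0.30660) = -1.7056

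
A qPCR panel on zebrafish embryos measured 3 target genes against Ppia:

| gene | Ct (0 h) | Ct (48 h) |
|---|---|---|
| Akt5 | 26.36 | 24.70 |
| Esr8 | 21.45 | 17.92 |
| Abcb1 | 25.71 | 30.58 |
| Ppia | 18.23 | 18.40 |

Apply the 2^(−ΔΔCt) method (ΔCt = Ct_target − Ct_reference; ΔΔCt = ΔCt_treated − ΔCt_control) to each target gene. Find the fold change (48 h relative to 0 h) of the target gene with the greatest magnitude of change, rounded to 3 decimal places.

Akt5: ΔΔCt = (24.70−18.40) − (26.36−18.23) = 6.30 − 8.13 = -1.83; fold change = 2^1.83 = 3.555
Esr8: ΔΔCt = (17.92−18.40) − (21.45−18.23) = -0.48 − 3.22 = -3.70; fold change = 2^3.70 = 12.996
Abcb1: ΔΔCt = (30.58−18.40) − (25.71−18.23) = 12.18 − 7.48 = 4.70; fold change = 2^-4.70 = 0.038
Abcb1 has the largest |ΔΔCt| = 4.70.

0.038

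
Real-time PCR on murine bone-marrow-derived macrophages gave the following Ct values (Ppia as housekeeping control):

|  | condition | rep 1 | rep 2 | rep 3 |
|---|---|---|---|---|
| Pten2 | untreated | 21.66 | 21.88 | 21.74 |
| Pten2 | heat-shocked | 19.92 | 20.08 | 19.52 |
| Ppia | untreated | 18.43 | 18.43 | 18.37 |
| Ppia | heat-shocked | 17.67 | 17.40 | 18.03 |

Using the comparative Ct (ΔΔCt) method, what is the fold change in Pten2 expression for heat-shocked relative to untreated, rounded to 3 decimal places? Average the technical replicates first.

2.313

Mean Ct: Pten2 untreated 21.760; Pten2 heat-shocked 19.840; Ppia untreated 18.410; Ppia heat-shocked 17.700
ΔCt(untreated) = 21.760 − 18.410 = 3.350
ΔCt(heat-shocked) = 19.840 − 17.700 = 2.140
ΔΔCt = 2.140 − 3.350 = -1.210
Fold change = 2^(−(-1.210)) = 2^1.210 = 2.3134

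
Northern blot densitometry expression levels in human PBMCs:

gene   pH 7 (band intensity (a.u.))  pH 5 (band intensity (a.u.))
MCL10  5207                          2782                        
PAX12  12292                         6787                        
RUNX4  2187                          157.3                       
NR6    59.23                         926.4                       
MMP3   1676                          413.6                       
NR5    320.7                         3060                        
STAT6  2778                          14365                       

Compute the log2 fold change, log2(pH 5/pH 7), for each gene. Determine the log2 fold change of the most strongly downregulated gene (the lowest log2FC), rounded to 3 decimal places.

-3.797

log2(2782/5207) = -0.904  (MCL10)
log2(6787/12292) = -0.857  (PAX12)
log2(157.3/2187) = -3.797  (RUNX4)
log2(926.4/59.23) = 3.967  (NR6)
log2(413.6/1676) = -2.019  (MMP3)
log2(3060/320.7) = 3.254  (NR5)
log2(14365/2778) = 2.370  (STAT6)
RUNX4 is most strongly downregulated.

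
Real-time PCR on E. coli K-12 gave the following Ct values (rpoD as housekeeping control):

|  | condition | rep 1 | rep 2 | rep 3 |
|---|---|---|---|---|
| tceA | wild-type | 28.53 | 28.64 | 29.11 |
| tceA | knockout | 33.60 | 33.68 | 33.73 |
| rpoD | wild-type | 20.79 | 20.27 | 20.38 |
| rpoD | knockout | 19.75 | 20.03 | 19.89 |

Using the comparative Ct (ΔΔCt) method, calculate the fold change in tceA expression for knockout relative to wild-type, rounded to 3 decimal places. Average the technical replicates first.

Mean Ct: tceA wild-type 28.760; tceA knockout 33.670; rpoD wild-type 20.480; rpoD knockout 19.890
ΔCt(wild-type) = 28.760 − 20.480 = 8.280
ΔCt(knockout) = 33.670 − 19.890 = 13.780
ΔΔCt = 13.780 − 8.280 = 5.500
Fold change = 2^(−5.500) = 0.0221

0.022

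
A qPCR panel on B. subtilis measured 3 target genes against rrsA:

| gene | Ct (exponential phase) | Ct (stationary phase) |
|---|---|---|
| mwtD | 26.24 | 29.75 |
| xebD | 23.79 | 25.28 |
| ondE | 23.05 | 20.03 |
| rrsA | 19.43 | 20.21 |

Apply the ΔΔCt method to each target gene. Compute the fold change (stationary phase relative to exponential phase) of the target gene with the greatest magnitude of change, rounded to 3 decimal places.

13.929

mwtD: ΔΔCt = (29.75−20.21) − (26.24−19.43) = 9.54 − 6.81 = 2.73; fold change = 2^-2.73 = 0.151
xebD: ΔΔCt = (25.28−20.21) − (23.79−19.43) = 5.07 − 4.36 = 0.71; fold change = 2^-0.71 = 0.611
ondE: ΔΔCt = (20.03−20.21) − (23.05−19.43) = -0.18 − 3.62 = -3.80; fold change = 2^3.80 = 13.929
ondE has the largest |ΔΔCt| = 3.80.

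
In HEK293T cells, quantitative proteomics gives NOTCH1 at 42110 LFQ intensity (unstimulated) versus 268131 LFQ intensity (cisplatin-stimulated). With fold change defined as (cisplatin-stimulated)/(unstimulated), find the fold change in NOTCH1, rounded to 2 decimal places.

Fold change = 268131 / 42110 = 6.367
NOTCH1 is upregulated.

6.37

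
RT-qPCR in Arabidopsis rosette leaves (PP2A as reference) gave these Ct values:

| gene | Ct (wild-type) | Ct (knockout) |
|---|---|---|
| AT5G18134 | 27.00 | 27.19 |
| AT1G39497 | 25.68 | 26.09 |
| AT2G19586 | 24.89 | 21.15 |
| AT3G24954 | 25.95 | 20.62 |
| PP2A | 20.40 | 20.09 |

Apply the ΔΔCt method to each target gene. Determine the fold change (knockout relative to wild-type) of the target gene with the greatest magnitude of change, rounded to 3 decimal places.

AT5G18134: ΔΔCt = (27.19−20.09) − (27.00−20.40) = 7.10 − 6.60 = 0.50; fold change = 2^-0.50 = 0.707
AT1G39497: ΔΔCt = (26.09−20.09) − (25.68−20.40) = 6.00 − 5.28 = 0.72; fold change = 2^-0.72 = 0.607
AT2G19586: ΔΔCt = (21.15−20.09) − (24.89−20.40) = 1.06 − 4.49 = -3.43; fold change = 2^3.43 = 10.778
AT3G24954: ΔΔCt = (20.62−20.09) − (25.95−20.40) = 0.53 − 5.55 = -5.02; fold change = 2^5.02 = 32.447
AT3G24954 has the largest |ΔΔCt| = 5.02.

32.447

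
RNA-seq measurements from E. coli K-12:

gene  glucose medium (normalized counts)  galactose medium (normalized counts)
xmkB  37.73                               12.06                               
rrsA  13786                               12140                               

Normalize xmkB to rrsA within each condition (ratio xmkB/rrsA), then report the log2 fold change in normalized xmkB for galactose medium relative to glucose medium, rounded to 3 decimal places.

-1.462

xmkB/rrsA (glucose medium) = 37.73 / 13786 = 0.0027368
xmkB/rrsA (galactose medium) = 12.06 / 12140 = 0.00099341
Fold change = 0.00099341 / 0.0027368 = 0.3630
log2(0.3630) = -1.4620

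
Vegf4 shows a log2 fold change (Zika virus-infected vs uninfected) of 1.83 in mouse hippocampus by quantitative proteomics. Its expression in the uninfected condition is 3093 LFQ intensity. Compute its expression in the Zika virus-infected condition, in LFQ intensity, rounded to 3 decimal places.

10996.762

Fold change = 2^(1.83) = 3.5554
Zika virus-infected expression = 3093 × 3.5554 = 10996.762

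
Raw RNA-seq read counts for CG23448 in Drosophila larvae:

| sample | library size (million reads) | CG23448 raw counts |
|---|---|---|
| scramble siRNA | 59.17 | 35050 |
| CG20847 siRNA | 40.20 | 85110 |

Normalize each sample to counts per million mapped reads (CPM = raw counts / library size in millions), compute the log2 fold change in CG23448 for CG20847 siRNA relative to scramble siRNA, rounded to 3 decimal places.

1.838

CPM(scramble siRNA) = 35050 / 59.17 = 592.3610
CPM(CG20847 siRNA) = 85110 / 40.20 = 2117.1642
Fold change = 2117.1642 / 592.3610 = 3.57411
log2(3.57411) = 1.8376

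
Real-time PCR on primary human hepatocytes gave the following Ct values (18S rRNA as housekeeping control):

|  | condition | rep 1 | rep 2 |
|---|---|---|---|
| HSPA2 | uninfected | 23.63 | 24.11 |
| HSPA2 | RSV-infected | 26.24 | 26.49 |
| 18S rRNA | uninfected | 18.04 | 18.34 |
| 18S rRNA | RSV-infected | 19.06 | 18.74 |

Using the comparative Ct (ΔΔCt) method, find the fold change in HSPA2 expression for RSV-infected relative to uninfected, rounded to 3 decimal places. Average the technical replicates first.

0.290

Mean Ct: HSPA2 uninfected 23.870; HSPA2 RSV-infected 26.365; 18S rRNA uninfected 18.190; 18S rRNA RSV-infected 18.900
ΔCt(uninfected) = 23.870 − 18.190 = 5.680
ΔCt(RSV-infected) = 26.365 − 18.900 = 7.465
ΔΔCt = 7.465 − 5.680 = 1.785
Fold change = 2^(−1.785) = 0.2902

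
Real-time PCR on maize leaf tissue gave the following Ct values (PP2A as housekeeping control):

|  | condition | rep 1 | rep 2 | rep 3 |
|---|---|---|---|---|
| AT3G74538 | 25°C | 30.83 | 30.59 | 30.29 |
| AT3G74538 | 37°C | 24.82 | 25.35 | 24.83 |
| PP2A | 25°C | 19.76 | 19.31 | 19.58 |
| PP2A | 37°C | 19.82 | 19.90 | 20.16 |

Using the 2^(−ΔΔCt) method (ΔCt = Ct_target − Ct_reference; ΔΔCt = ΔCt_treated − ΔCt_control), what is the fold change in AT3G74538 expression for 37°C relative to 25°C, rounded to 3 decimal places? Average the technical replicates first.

63.119

Mean Ct: AT3G74538 25°C 30.570; AT3G74538 37°C 25.000; PP2A 25°C 19.550; PP2A 37°C 19.960
ΔCt(25°C) = 30.570 − 19.550 = 11.020
ΔCt(37°C) = 25.000 − 19.960 = 5.040
ΔΔCt = 5.040 − 11.020 = -5.980
Fold change = 2^(−(-5.980)) = 2^5.980 = 63.1189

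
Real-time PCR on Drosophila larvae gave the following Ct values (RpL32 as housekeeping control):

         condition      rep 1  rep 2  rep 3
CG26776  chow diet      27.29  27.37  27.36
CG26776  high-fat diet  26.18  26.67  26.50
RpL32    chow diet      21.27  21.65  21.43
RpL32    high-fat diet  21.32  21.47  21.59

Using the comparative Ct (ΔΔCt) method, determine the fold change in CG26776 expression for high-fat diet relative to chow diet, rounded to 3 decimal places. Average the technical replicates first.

Mean Ct: CG26776 chow diet 27.340; CG26776 high-fat diet 26.450; RpL32 chow diet 21.450; RpL32 high-fat diet 21.460
ΔCt(chow diet) = 27.340 − 21.450 = 5.890
ΔCt(high-fat diet) = 26.450 − 21.460 = 4.990
ΔΔCt = 4.990 − 5.890 = -0.900
Fold change = 2^(−(-0.900)) = 2^0.900 = 1.8661

1.866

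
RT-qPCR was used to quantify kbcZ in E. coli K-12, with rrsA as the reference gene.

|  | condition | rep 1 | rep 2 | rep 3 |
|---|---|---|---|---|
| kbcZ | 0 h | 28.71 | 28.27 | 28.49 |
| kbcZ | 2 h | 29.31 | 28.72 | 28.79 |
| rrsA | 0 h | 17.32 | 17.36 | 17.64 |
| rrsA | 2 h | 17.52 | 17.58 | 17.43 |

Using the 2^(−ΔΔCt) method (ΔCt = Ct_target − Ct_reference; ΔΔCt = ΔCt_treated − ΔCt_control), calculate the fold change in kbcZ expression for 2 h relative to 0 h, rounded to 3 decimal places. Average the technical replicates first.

Mean Ct: kbcZ 0 h 28.490; kbcZ 2 h 28.940; rrsA 0 h 17.440; rrsA 2 h 17.510
ΔCt(0 h) = 28.490 − 17.440 = 11.050
ΔCt(2 h) = 28.940 − 17.510 = 11.430
ΔΔCt = 11.430 − 11.050 = 0.380
Fold change = 2^(−0.380) = 0.7684

0.768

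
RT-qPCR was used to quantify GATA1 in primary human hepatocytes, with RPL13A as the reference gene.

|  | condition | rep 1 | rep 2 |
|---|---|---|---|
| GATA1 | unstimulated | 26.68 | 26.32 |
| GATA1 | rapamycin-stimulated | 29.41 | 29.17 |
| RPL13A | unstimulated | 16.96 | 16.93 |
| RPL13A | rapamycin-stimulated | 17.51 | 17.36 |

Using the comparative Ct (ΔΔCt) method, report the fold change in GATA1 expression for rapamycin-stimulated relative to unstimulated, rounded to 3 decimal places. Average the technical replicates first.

Mean Ct: GATA1 unstimulated 26.500; GATA1 rapamycin-stimulated 29.290; RPL13A unstimulated 16.945; RPL13A rapamycin-stimulated 17.435
ΔCt(unstimulated) = 26.500 − 16.945 = 9.555
ΔCt(rapamycin-stimulated) = 29.290 − 17.435 = 11.855
ΔΔCt = 11.855 − 9.555 = 2.300
Fold change = 2^(−2.300) = 0.2031

0.203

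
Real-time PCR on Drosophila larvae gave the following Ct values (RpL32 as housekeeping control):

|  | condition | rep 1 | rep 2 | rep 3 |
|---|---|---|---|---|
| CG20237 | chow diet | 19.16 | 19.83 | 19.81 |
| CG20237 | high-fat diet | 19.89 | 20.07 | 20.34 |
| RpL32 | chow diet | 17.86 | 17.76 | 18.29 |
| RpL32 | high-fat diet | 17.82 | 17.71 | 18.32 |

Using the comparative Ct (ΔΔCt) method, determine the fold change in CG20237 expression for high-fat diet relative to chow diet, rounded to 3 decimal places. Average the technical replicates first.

0.697

Mean Ct: CG20237 chow diet 19.600; CG20237 high-fat diet 20.100; RpL32 chow diet 17.970; RpL32 high-fat diet 17.950
ΔCt(chow diet) = 19.600 − 17.970 = 1.630
ΔCt(high-fat diet) = 20.100 − 17.950 = 2.150
ΔΔCt = 2.150 − 1.630 = 0.520
Fold change = 2^(−0.520) = 0.6974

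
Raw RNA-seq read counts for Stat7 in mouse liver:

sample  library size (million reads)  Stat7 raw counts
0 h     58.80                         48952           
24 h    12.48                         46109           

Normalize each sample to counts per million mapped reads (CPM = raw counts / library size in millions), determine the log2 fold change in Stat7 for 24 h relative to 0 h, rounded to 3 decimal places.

CPM(0 h) = 48952 / 58.80 = 832.5170
CPM(24 h) = 46109 / 12.48 = 3694.6314
Fold change = 3694.6314 / 832.5170 = 4.43791
log2(4.43791) = 2.1499

2.150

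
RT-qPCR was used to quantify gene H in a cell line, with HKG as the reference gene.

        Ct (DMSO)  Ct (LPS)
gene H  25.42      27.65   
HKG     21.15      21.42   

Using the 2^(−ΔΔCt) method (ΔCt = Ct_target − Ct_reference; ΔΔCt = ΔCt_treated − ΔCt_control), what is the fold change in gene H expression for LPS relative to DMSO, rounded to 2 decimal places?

ΔCt(DMSO) = 25.420 − 21.150 = 4.270
ΔCt(LPS) = 27.650 − 21.420 = 6.230
ΔΔCt = 6.230 − 4.270 = 1.960
Fold change = 2^(−1.960) = 0.257

0.26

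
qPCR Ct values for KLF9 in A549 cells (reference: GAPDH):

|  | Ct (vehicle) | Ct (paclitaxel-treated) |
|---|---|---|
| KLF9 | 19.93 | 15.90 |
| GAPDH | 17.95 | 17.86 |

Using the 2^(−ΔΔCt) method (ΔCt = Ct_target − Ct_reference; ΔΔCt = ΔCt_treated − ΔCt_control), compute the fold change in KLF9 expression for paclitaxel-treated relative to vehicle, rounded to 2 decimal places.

ΔCt(vehicle) = 19.930 − 17.950 = 1.980
ΔCt(paclitaxel-treated) = 15.900 − 17.860 = -1.960
ΔΔCt = -1.960 − 1.980 = -3.940
Fold change = 2^(−(-3.940)) = 2^3.940 = 15.348

15.35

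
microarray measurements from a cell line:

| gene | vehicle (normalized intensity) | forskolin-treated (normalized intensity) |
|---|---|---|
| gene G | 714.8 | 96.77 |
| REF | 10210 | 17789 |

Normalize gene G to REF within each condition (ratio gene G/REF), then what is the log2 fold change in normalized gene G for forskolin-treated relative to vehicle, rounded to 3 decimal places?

-3.686

gene G/REF (vehicle) = 714.8 / 10210 = 0.07001
gene G/REF (forskolin-treated) = 96.77 / 17789 = 0.0054399
Fold change = 0.0054399 / 0.07001 = 0.0777
log2(0.0777) = -3.6859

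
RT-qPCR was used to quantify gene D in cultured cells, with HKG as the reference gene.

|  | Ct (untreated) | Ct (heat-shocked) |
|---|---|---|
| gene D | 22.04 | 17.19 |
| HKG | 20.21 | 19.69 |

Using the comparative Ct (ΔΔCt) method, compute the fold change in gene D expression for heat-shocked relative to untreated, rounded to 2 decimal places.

ΔCt(untreated) = 22.040 − 20.210 = 1.830
ΔCt(heat-shocked) = 17.190 − 19.690 = -2.500
ΔΔCt = -2.500 − 1.830 = -4.330
Fold change = 2^(−(-4.330)) = 2^4.330 = 20.112

20.11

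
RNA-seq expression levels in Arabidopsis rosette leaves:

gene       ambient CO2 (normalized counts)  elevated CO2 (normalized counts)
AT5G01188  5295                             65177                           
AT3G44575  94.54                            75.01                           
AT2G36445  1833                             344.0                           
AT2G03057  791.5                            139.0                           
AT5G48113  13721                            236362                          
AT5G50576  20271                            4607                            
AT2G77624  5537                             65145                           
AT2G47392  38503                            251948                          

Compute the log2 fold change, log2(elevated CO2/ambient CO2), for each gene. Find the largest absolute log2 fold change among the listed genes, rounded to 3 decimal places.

4.107

log2(65177/5295) = 3.622  (AT5G01188)
log2(75.01/94.54) = -0.334  (AT3G44575)
log2(344.0/1833) = -2.414  (AT2G36445)
log2(139.0/791.5) = -2.510  (AT2G03057)
log2(236362/13721) = 4.107  (AT5G48113)
log2(4607/20271) = -2.138  (AT5G50576)
log2(65145/5537) = 3.556  (AT2G77624)
log2(251948/38503) = 2.710  (AT2G47392)
The largest magnitude belongs to AT5G48113.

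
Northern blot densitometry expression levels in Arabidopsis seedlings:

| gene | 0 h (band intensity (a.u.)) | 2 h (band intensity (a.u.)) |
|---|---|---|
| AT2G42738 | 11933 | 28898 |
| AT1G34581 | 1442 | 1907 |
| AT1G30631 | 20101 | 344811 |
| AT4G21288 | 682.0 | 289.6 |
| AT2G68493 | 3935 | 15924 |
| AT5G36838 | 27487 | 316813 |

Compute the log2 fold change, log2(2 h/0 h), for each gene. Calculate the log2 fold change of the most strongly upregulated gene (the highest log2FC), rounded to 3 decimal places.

4.100

log2(28898/11933) = 1.276  (AT2G42738)
log2(1907/1442) = 0.403  (AT1G34581)
log2(344811/20101) = 4.100  (AT1G30631)
log2(289.6/682.0) = -1.236  (AT4G21288)
log2(15924/3935) = 2.017  (AT2G68493)
log2(316813/27487) = 3.527  (AT5G36838)
AT1G30631 is most strongly upregulated.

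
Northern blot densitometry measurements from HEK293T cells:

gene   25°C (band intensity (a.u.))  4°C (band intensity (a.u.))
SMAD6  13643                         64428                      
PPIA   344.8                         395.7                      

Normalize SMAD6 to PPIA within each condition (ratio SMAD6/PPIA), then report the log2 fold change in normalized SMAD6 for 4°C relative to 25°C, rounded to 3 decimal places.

2.041

SMAD6/PPIA (25°C) = 13643 / 344.8 = 39.568
SMAD6/PPIA (4°C) = 64428 / 395.7 = 162.82
Fold change = 162.82 / 39.568 = 4.1150
log2(4.1150) = 2.0409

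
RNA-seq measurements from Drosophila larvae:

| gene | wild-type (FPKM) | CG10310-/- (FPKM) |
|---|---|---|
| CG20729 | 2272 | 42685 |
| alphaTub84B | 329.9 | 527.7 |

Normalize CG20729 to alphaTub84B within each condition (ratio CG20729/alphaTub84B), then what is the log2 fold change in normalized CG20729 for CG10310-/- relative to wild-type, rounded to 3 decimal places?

3.554

CG20729/alphaTub84B (wild-type) = 2272 / 329.9 = 6.8869
CG20729/alphaTub84B (CG10310-/-) = 42685 / 527.7 = 80.889
Fold change = 80.889 / 6.8869 = 11.7452
log2(11.7452) = 3.5540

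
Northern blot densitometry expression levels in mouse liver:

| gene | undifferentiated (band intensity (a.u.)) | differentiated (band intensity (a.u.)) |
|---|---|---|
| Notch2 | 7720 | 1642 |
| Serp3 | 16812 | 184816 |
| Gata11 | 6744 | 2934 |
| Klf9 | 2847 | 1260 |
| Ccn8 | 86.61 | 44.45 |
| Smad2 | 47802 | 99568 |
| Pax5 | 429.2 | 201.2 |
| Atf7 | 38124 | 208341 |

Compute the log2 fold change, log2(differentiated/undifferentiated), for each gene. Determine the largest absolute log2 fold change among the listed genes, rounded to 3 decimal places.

3.459

log2(1642/7720) = -2.233  (Notch2)
log2(184816/16812) = 3.459  (Serp3)
log2(2934/6744) = -1.201  (Gata11)
log2(1260/2847) = -1.176  (Klf9)
log2(44.45/86.61) = -0.962  (Ccn8)
log2(99568/47802) = 1.059  (Smad2)
log2(201.2/429.2) = -1.093  (Pax5)
log2(208341/38124) = 2.450  (Atf7)
The largest magnitude belongs to Serp3.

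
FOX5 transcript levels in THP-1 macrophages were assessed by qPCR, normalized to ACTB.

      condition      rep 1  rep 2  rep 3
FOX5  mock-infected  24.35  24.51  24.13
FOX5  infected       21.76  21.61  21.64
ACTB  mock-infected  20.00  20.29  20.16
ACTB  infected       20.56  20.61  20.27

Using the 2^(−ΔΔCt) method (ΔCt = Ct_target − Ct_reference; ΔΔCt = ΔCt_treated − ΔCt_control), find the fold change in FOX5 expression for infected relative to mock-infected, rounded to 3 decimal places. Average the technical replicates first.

7.945

Mean Ct: FOX5 mock-infected 24.330; FOX5 infected 21.670; ACTB mock-infected 20.150; ACTB infected 20.480
ΔCt(mock-infected) = 24.330 − 20.150 = 4.180
ΔCt(infected) = 21.670 − 20.480 = 1.190
ΔΔCt = 1.190 − 4.180 = -2.990
Fold change = 2^(−(-2.990)) = 2^2.990 = 7.9447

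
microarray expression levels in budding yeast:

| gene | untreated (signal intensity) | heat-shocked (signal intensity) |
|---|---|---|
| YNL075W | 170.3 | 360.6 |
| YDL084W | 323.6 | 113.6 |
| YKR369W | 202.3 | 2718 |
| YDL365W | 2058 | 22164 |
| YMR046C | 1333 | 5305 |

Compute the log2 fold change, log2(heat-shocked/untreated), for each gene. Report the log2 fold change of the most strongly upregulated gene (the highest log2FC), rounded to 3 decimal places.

3.748

log2(360.6/170.3) = 1.082  (YNL075W)
log2(113.6/323.6) = -1.510  (YDL084W)
log2(2718/202.3) = 3.748  (YKR369W)
log2(22164/2058) = 3.429  (YDL365W)
log2(5305/1333) = 1.993  (YMR046C)
YKR369W is most strongly upregulated.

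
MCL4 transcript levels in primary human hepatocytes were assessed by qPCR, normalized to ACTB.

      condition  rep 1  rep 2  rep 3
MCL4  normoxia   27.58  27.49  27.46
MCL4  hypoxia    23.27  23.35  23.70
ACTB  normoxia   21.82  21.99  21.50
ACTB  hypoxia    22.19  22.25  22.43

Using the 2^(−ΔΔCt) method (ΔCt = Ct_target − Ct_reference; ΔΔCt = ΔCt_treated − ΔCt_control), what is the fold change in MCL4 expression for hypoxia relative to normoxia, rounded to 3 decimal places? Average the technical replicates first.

Mean Ct: MCL4 normoxia 27.510; MCL4 hypoxia 23.440; ACTB normoxia 21.770; ACTB hypoxia 22.290
ΔCt(normoxia) = 27.510 − 21.770 = 5.740
ΔCt(hypoxia) = 23.440 − 22.290 = 1.150
ΔΔCt = 1.150 − 5.740 = -4.590
Fold change = 2^(−(-4.590)) = 2^4.590 = 24.0839

24.084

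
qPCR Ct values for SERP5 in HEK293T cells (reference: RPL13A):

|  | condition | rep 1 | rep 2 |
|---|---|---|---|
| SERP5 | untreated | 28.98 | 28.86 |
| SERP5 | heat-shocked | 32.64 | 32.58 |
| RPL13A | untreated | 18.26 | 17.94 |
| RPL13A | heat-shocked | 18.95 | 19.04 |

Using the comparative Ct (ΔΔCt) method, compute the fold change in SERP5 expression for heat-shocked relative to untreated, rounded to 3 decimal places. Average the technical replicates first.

Mean Ct: SERP5 untreated 28.920; SERP5 heat-shocked 32.610; RPL13A untreated 18.100; RPL13A heat-shocked 18.995
ΔCt(untreated) = 28.920 − 18.100 = 10.820
ΔCt(heat-shocked) = 32.610 − 18.995 = 13.615
ΔΔCt = 13.615 − 10.820 = 2.795
Fold change = 2^(−2.795) = 0.1441

0.144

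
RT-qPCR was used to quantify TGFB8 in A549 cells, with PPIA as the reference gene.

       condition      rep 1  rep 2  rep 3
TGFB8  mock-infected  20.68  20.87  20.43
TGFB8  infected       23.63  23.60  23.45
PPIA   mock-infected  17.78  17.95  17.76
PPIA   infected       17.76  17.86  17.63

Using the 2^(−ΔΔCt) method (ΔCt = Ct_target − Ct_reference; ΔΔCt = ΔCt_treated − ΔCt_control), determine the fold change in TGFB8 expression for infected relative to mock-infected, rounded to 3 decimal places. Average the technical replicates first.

0.127

Mean Ct: TGFB8 mock-infected 20.660; TGFB8 infected 23.560; PPIA mock-infected 17.830; PPIA infected 17.750
ΔCt(mock-infected) = 20.660 − 17.830 = 2.830
ΔCt(infected) = 23.560 − 17.750 = 5.810
ΔΔCt = 5.810 − 2.830 = 2.980
Fold change = 2^(−2.980) = 0.1267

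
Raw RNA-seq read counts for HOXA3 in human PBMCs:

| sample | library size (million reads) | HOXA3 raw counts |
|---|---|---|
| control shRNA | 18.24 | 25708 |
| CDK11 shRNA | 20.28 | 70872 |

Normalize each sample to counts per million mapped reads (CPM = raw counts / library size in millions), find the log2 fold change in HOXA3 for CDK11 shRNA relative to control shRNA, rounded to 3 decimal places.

CPM(control shRNA) = 25708 / 18.24 = 1409.4298
CPM(CDK11 shRNA) = 70872 / 20.28 = 3494.6746
Fold change = 3494.6746 / 1409.4298 = 2.47950
log2(2.47950) = 1.3100

1.310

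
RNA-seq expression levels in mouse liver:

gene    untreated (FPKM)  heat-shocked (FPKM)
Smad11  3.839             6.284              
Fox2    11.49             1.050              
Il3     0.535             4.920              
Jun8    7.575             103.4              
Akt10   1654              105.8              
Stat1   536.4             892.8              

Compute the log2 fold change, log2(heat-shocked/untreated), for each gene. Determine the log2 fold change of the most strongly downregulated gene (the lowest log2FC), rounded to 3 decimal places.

log2(6.284/3.839) = 0.711  (Smad11)
log2(1.050/11.49) = -3.452  (Fox2)
log2(4.920/0.535) = 3.201  (Il3)
log2(103.4/7.575) = 3.771  (Jun8)
log2(105.8/1654) = -3.967  (Akt10)
log2(892.8/536.4) = 0.735  (Stat1)
Akt10 is most strongly downregulated.

-3.967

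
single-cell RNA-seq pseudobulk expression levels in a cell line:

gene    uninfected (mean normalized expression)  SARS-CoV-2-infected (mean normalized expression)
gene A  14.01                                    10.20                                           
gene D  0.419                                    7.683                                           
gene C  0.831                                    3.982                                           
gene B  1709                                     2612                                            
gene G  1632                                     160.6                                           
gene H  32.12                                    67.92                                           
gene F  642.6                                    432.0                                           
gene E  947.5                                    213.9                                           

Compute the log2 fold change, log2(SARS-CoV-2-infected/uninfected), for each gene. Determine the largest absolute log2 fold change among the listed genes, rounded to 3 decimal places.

log2(10.20/14.01) = -0.458  (gene A)
log2(7.683/0.419) = 4.197  (gene D)
log2(3.982/0.831) = 2.261  (gene C)
log2(2612/1709) = 0.612  (gene B)
log2(160.6/1632) = -3.345  (gene G)
log2(67.92/32.12) = 1.080  (gene H)
log2(432.0/642.6) = -0.573  (gene F)
log2(213.9/947.5) = -2.147  (gene E)
The largest magnitude belongs to gene D.

4.197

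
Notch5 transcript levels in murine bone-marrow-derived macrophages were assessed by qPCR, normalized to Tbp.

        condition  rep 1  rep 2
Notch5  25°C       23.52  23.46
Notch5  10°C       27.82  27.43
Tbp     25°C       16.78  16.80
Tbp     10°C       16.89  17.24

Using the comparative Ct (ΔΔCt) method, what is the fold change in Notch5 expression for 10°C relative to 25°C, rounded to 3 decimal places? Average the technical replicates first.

Mean Ct: Notch5 25°C 23.490; Notch5 10°C 27.625; Tbp 25°C 16.790; Tbp 10°C 17.065
ΔCt(25°C) = 23.490 − 16.790 = 6.700
ΔCt(10°C) = 27.625 − 17.065 = 10.560
ΔΔCt = 10.560 − 6.700 = 3.860
Fold change = 2^(−3.860) = 0.0689

0.069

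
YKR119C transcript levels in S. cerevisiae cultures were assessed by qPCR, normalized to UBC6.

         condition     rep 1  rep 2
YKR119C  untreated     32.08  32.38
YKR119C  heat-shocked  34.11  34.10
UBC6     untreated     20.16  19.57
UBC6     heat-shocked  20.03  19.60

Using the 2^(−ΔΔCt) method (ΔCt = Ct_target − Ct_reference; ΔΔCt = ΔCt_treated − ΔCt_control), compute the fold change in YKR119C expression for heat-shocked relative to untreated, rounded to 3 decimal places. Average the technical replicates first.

Mean Ct: YKR119C untreated 32.230; YKR119C heat-shocked 34.105; UBC6 untreated 19.865; UBC6 heat-shocked 19.815
ΔCt(untreated) = 32.230 − 19.865 = 12.365
ΔCt(heat-shocked) = 34.105 − 19.815 = 14.290
ΔΔCt = 14.290 − 12.365 = 1.925
Fold change = 2^(−1.925) = 0.2633

0.263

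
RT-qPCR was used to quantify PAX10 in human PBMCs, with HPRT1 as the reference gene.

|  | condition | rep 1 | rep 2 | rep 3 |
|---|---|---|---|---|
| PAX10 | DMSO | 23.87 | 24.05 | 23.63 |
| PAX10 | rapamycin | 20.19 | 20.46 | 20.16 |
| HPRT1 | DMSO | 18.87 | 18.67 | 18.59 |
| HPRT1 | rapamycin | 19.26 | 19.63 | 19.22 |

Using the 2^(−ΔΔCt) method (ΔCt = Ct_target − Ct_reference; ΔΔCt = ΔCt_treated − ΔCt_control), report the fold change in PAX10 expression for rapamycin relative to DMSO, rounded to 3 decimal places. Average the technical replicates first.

18.896

Mean Ct: PAX10 DMSO 23.850; PAX10 rapamycin 20.270; HPRT1 DMSO 18.710; HPRT1 rapamycin 19.370
ΔCt(DMSO) = 23.850 − 18.710 = 5.140
ΔCt(rapamycin) = 20.270 − 19.370 = 0.900
ΔΔCt = 0.900 − 5.140 = -4.240
Fold change = 2^(−(-4.240)) = 2^4.240 = 18.8959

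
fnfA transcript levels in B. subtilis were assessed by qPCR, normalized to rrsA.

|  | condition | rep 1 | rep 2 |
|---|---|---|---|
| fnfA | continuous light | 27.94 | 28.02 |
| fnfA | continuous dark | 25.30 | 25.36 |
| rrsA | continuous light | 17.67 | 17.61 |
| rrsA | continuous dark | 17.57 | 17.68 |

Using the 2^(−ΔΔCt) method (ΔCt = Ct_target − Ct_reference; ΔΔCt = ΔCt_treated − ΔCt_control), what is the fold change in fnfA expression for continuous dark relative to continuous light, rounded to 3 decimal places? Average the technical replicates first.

6.212

Mean Ct: fnfA continuous light 27.980; fnfA continuous dark 25.330; rrsA continuous light 17.640; rrsA continuous dark 17.625
ΔCt(continuous light) = 27.980 − 17.640 = 10.340
ΔCt(continuous dark) = 25.330 − 17.625 = 7.705
ΔΔCt = 7.705 − 10.340 = -2.635
Fold change = 2^(−(-2.635)) = 2^2.635 = 6.2118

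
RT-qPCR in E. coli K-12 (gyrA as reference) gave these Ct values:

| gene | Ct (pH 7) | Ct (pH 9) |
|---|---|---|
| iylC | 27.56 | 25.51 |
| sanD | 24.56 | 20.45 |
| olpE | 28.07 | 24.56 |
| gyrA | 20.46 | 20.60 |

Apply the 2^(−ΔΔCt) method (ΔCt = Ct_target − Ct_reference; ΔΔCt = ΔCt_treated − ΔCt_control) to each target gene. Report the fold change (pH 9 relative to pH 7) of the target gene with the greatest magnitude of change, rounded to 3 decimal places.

iylC: ΔΔCt = (25.51−20.60) − (27.56−20.46) = 4.91 − 7.10 = -2.19; fold change = 2^2.19 = 4.563
sanD: ΔΔCt = (20.45−20.60) − (24.56−20.46) = -0.15 − 4.10 = -4.25; fold change = 2^4.25 = 19.027
olpE: ΔΔCt = (24.56−20.60) − (28.07−20.46) = 3.96 − 7.61 = -3.65; fold change = 2^3.65 = 12.553
sanD has the largest |ΔΔCt| = 4.25.

19.027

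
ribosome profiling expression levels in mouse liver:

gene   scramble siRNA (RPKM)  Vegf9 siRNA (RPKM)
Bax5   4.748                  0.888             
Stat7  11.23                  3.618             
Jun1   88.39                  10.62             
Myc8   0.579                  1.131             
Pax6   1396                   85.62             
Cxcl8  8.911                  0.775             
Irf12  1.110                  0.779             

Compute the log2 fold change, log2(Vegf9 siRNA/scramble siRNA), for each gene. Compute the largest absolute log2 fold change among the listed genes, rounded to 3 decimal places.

log2(0.888/4.748) = -2.419  (Bax5)
log2(3.618/11.23) = -1.634  (Stat7)
log2(10.62/88.39) = -3.057  (Jun1)
log2(1.131/0.579) = 0.966  (Myc8)
log2(85.62/1396) = -4.027  (Pax6)
log2(0.775/8.911) = -3.523  (Cxcl8)
log2(0.779/1.110) = -0.511  (Irf12)
The largest magnitude belongs to Pax6.

4.027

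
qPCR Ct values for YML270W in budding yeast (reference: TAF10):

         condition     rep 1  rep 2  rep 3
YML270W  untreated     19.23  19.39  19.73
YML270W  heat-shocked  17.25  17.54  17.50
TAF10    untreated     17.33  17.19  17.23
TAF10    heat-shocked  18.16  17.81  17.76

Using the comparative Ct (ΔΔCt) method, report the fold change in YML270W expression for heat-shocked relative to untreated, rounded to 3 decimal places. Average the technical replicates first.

6.409

Mean Ct: YML270W untreated 19.450; YML270W heat-shocked 17.430; TAF10 untreated 17.250; TAF10 heat-shocked 17.910
ΔCt(untreated) = 19.450 − 17.250 = 2.200
ΔCt(heat-shocked) = 17.430 − 17.910 = -0.480
ΔΔCt = -0.480 − 2.200 = -2.680
Fold change = 2^(−(-2.680)) = 2^2.680 = 6.4086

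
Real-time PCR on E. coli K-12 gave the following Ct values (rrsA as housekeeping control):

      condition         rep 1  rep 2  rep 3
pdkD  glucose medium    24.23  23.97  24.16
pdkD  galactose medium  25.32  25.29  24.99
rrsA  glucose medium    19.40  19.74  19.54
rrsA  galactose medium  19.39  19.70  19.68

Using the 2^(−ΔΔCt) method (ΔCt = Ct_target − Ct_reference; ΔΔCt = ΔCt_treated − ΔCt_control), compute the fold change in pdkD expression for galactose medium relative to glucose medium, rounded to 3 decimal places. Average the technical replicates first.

0.483

Mean Ct: pdkD glucose medium 24.120; pdkD galactose medium 25.200; rrsA glucose medium 19.560; rrsA galactose medium 19.590
ΔCt(glucose medium) = 24.120 − 19.560 = 4.560
ΔCt(galactose medium) = 25.200 − 19.590 = 5.610
ΔΔCt = 5.610 − 4.560 = 1.050
Fold change = 2^(−1.050) = 0.4830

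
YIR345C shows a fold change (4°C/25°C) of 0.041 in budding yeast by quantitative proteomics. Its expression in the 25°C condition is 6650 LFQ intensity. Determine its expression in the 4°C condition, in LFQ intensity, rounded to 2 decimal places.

272.65

4°C expression = 6650 × 0.041 = 272.65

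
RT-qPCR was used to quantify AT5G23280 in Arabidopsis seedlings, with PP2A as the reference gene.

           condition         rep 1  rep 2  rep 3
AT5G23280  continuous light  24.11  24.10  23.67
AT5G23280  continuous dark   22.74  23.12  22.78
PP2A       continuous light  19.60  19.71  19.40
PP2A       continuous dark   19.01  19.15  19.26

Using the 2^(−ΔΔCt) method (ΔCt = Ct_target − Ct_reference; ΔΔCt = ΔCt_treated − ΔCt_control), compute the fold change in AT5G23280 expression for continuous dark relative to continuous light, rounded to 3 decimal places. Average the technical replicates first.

1.569

Mean Ct: AT5G23280 continuous light 23.960; AT5G23280 continuous dark 22.880; PP2A continuous light 19.570; PP2A continuous dark 19.140
ΔCt(continuous light) = 23.960 − 19.570 = 4.390
ΔCt(continuous dark) = 22.880 − 19.140 = 3.740
ΔΔCt = 3.740 − 4.390 = -0.650
Fold change = 2^(−(-0.650)) = 2^0.650 = 1.5692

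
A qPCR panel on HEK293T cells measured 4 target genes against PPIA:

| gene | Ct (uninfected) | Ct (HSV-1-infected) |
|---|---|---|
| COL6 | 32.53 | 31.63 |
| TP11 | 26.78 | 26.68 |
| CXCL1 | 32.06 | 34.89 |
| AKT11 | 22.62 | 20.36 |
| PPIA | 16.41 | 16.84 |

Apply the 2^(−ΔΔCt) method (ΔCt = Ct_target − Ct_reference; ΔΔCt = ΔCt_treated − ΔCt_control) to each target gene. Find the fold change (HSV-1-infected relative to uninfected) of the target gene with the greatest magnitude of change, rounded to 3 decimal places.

COL6: ΔΔCt = (31.63−16.84) − (32.53−16.41) = 14.79 − 16.12 = -1.33; fold change = 2^1.33 = 2.514
TP11: ΔΔCt = (26.68−16.84) − (26.78−16.41) = 9.84 − 10.37 = -0.53; fold change = 2^0.53 = 1.444
CXCL1: ΔΔCt = (34.89−16.84) − (32.06−16.41) = 18.05 − 15.65 = 2.40; fold change = 2^-2.40 = 0.189
AKT11: ΔΔCt = (20.36−16.84) − (22.62−16.41) = 3.52 − 6.21 = -2.69; fold change = 2^2.69 = 6.453
AKT11 has the largest |ΔΔCt| = 2.69.

6.453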